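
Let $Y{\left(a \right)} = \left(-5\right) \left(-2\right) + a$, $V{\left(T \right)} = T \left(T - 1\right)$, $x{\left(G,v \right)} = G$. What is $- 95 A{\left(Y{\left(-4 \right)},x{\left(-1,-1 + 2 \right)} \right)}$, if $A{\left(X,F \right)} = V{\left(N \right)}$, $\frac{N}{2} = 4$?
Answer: $-5320$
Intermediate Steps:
$N = 8$ ($N = 2 \cdot 4 = 8$)
$V{\left(T \right)} = T \left(-1 + T\right)$
$Y{\left(a \right)} = 10 + a$
$A{\left(X,F \right)} = 56$ ($A{\left(X,F \right)} = 8 \left(-1 + 8\right) = 8 \cdot 7 = 56$)
$- 95 A{\left(Y{\left(-4 \right)},x{\left(-1,-1 + 2 \right)} \right)} = \left(-95\right) 56 = -5320$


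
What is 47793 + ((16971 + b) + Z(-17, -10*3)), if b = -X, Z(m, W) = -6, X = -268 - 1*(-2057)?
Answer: 62969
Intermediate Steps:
X = 1789 (X = -268 + 2057 = 1789)
b = -1789 (b = -1*1789 = -1789)
47793 + ((16971 + b) + Z(-17, -10*3)) = 47793 + ((16971 - 1789) - 6) = 47793 + (15182 - 6) = 47793 + 15176 = 62969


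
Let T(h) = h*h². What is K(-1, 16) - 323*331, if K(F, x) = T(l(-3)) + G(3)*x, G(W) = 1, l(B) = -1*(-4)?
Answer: -106833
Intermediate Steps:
l(B) = 4
T(h) = h³
K(F, x) = 64 + x (K(F, x) = 4³ + 1*x = 64 + x)
K(-1, 16) - 323*331 = (64 + 16) - 323*331 = 80 - 106913 = -106833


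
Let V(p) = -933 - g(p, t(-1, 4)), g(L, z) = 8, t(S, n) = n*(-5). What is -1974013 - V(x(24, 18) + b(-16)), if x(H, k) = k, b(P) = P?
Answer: -1973072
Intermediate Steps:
t(S, n) = -5*n
V(p) = -941 (V(p) = -933 - 1*8 = -933 - 8 = -941)
-1974013 - V(x(24, 18) + b(-16)) = -1974013 - 1*(-941) = -1974013 + 941 = -1973072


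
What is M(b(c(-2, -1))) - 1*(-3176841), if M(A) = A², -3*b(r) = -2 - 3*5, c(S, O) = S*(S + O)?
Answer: 28591858/9 ≈ 3.1769e+6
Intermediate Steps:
c(S, O) = S*(O + S)
b(r) = 17/3 (b(r) = -(-2 - 3*5)/3 = -(-2 - 15)/3 = -⅓*(-17) = 17/3)
M(b(c(-2, -1))) - 1*(-3176841) = (17/3)² - 1*(-3176841) = 289/9 + 3176841 = 28591858/9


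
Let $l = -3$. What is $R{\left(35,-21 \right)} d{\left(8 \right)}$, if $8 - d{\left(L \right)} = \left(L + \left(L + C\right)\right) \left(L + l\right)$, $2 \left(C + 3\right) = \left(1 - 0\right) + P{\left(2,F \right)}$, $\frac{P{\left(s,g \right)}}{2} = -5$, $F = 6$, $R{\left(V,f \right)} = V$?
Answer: $- \frac{2415}{2} \approx -1207.5$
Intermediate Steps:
$P{\left(s,g \right)} = -10$ ($P{\left(s,g \right)} = 2 \left(-5\right) = -10$)
$C = - \frac{15}{2}$ ($C = -3 + \frac{\left(1 - 0\right) - 10}{2} = -3 + \frac{\left(1 + 0\right) - 10}{2} = -3 + \frac{1 - 10}{2} = -3 + \frac{1}{2} \left(-9\right) = -3 - \frac{9}{2} = - \frac{15}{2} \approx -7.5$)
$d{\left(L \right)} = 8 - \left(-3 + L\right) \left(- \frac{15}{2} + 2 L\right)$ ($d{\left(L \right)} = 8 - \left(L + \left(L - \frac{15}{2}\right)\right) \left(L - 3\right) = 8 - \left(L + \left(- \frac{15}{2} + L\right)\right) \left(-3 + L\right) = 8 - \left(- \frac{15}{2} + 2 L\right) \left(-3 + L\right) = 8 - \left(-3 + L\right) \left(- \frac{15}{2} + 2 L\right)$)
$R{\left(35,-21 \right)} d{\left(8 \right)} = 35 \left(- \frac{29}{2} - 2 \cdot 8^{2} + \frac{27}{2} \cdot 8\right) = 35 \left(- \frac{29}{2} - 128 + 108\right) = 35 \left(- \frac{69}{2}\right) = - \frac{2415}{2}$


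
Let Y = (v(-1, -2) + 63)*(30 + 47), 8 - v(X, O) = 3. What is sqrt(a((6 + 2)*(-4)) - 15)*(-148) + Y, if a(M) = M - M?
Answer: 5236 - 148*I*sqrt(15) ≈ 5236.0 - 573.2*I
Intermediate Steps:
v(X, O) = 5 (v(X, O) = 8 - 1*3 = 8 - 3 = 5)
a(M) = 0
Y = 5236 (Y = (5 + 63)*(30 + 47) = 68*77 = 5236)
sqrt(a((6 + 2)*(-4)) - 15)*(-148) + Y = sqrt(0 - 15)*(-148) + 5236 = sqrt(-15)*(-148) + 5236 = (I*sqrt(15))*(-148) + 5236 = -148*I*sqrt(15) + 5236 = 5236 - 148*I*sqrt(15)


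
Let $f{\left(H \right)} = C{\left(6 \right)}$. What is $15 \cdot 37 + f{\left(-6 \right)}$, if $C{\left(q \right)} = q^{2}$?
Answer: $591$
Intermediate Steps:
$f{\left(H \right)} = 36$ ($f{\left(H \right)} = 6^{2} = 36$)
$15 \cdot 37 + f{\left(-6 \right)} = 15 \cdot 37 + 36 = 555 + 36 = 591$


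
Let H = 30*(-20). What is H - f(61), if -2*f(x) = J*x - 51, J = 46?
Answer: 1555/2 ≈ 777.50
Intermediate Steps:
H = -600
f(x) = 51/2 - 23*x (f(x) = -(46*x - 51)/2 = -(-51 + 46*x)/2 = 51/2 - 23*x)
H - f(61) = -600 - (51/2 - 23*61) = -600 - (51/2 - 1403) = -600 - 1*(-2755/2) = -600 + 2755/2 = 1555/2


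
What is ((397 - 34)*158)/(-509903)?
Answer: -57354/509903 ≈ -0.11248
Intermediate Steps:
((397 - 34)*158)/(-509903) = (363*158)*(-1/509903) = 57354*(-1/509903) = -57354/509903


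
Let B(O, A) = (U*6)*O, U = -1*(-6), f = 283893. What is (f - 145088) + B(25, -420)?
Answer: 139705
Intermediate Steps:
U = 6
B(O, A) = 36*O (B(O, A) = (6*6)*O = 36*O)
(f - 145088) + B(25, -420) = (283893 - 145088) + 36*25 = 138805 + 900 = 139705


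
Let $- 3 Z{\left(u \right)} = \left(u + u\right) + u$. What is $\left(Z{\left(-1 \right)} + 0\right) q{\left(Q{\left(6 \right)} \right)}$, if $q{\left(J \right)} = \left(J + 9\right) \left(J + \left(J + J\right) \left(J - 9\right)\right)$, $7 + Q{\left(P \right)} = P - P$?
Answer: $434$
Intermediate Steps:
$Q{\left(P \right)} = -7$ ($Q{\left(P \right)} = -7 + \left(P - P\right) = -7 + 0 = -7$)
$Z{\left(u \right)} = - u$ ($Z{\left(u \right)} = - \frac{\left(u + u\right) + u}{3} = - \frac{2 u + u}{3} = - \frac{3 u}{3} = - u$)
$q{\left(J \right)} = \left(9 + J\right) \left(J + 2 J \left(-9 + J\right)\right)$
$\left(Z{\left(-1 \right)} + 0\right) q{\left(Q{\left(6 \right)} \right)} = \left(\left(-1\right) \left(-1\right) + 0\right) \left(- 7 \left(-153 - 7 + 2 \left(-7\right)^{2}\right)\right) = \left(1 + 0\right) \left(- 7 \left(-153 - 7 + 2 \cdot 49\right)\right) = 1 \left(- 7 \left(-153 - 7 + 98\right)\right) = 1 \left(\left(-7\right) \left(-62\right)\right) = 1 \cdot 434 = 434$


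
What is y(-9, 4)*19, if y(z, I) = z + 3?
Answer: -114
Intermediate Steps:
y(z, I) = 3 + z
y(-9, 4)*19 = (3 - 9)*19 = -6*19 = -114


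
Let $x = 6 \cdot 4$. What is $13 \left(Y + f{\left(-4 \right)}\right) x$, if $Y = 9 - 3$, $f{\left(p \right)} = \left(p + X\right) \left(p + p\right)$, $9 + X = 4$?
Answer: $24336$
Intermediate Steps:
$X = -5$ ($X = -9 + 4 = -5$)
$x = 24$
$f{\left(p \right)} = 2 p \left(-5 + p\right)$ ($f{\left(p \right)} = \left(p - 5\right) \left(p + p\right) = \left(-5 + p\right) 2 p = 2 p \left(-5 + p\right)$)
$Y = 6$ ($Y = 9 - 3 = 6$)
$13 \left(Y + f{\left(-4 \right)}\right) x = 13 \left(6 + 2 \left(-4\right) \left(-5 - 4\right)\right) 24 = 13 \left(6 + 2 \left(-4\right) \left(-9\right)\right) 24 = 13 \left(6 + 72\right) 24 = 13 \cdot 78 \cdot 24 = 13 \cdot 1872 = 24336$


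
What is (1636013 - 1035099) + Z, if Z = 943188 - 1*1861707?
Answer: -317605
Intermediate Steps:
Z = -918519 (Z = 943188 - 1861707 = -918519)
(1636013 - 1035099) + Z = (1636013 - 1035099) - 918519 = 600914 - 918519 = -317605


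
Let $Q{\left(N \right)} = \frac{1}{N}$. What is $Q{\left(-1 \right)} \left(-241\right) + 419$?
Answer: $660$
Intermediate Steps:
$Q{\left(-1 \right)} \left(-241\right) + 419 = \frac{1}{-1} \left(-241\right) + 419 = \left(-1\right) \left(-241\right) + 419 = 241 + 419 = 660$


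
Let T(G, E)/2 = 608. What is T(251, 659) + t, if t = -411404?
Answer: -410188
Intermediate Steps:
T(G, E) = 1216 (T(G, E) = 2*608 = 1216)
T(251, 659) + t = 1216 - 411404 = -410188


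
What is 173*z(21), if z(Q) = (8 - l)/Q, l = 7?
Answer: 173/21 ≈ 8.2381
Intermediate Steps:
z(Q) = 1/Q (z(Q) = (8 - 1*7)/Q = (8 - 7)/Q = 1/Q)
173*z(21) = 173/21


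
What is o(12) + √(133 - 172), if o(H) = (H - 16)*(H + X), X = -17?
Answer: 20 + I*√39 ≈ 20.0 + 6.245*I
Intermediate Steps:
o(H) = (-17 + H)*(-16 + H) (o(H) = (H - 16)*(H - 17) = (-16 + H)*(-17 + H) = (-17 + H)*(-16 + H))
o(12) + √(133 - 172) = (272 + 12² - 33*12) + √(133 - 172) = (272 + 144 - 396) + √(-39) = 20 + I*√39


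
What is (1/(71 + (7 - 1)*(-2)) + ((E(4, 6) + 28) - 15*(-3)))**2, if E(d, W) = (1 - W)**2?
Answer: 33443089/3481 ≈ 9607.3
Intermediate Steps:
(1/(71 + (7 - 1)*(-2)) + ((E(4, 6) + 28) - 15*(-3)))**2 = (1/(71 + (7 - 1)*(-2)) + (((-1 + 6)**2 + 28) - 15*(-3)))**2 = (1/(71 + 6*(-2)) + ((5**2 + 28) + 45))**2 = (1/(71 - 12) + ((25 + 28) + 45))**2 = (1/59 + (53 + 45))**2 = (1/59 + 98)**2 = (5783/59)**2 = 33443089/3481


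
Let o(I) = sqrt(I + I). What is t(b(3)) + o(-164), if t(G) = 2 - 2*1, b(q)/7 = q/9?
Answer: 2*I*sqrt(82) ≈ 18.111*I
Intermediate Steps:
b(q) = 7*q/9 (b(q) = 7*(q/9) = 7*q/9)
o(I) = sqrt(2)*sqrt(I) (o(I) = sqrt(2*I) = sqrt(2)*sqrt(I))
t(G) = 0 (t(G) = 2 - 2 = 0)
t(b(3)) + o(-164) = 0 + sqrt(2)*sqrt(-164) = 0 + sqrt(2)*(2*I*sqrt(41)) = 0 + 2*I*sqrt(82) = 2*I*sqrt(82)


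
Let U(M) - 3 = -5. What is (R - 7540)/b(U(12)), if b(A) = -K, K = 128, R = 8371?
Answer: -831/128 ≈ -6.4922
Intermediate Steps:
U(M) = -2 (U(M) = 3 - 5 = -2)
b(A) = -128 (b(A) = -1*128 = -128)
(R - 7540)/b(U(12)) = (8371 - 7540)/(-128) = 831*(-1/128) = -831/128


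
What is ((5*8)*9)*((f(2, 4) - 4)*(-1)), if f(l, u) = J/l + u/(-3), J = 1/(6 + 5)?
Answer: 20940/11 ≈ 1903.6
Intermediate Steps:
J = 1/11 ≈ 0.090909
f(l, u) = -u/3 + 1/(11*l) (f(l, u) = 1/(11*l) + u/(-3) = 1/(11*l) + u*(-⅓) = 1/(11*l) - u/3 = -u/3 + 1/(11*l))
((5*8)*9)*((f(2, 4) - 4)*(-1)) = ((5*8)*9)*(((-⅓*4 + (1/11)/2) - 4)*(-1)) = (40*9)*(((-4/3 + (1/11)*(½)) - 4)*(-1)) = 360*(((-4/3 + 1/22) - 4)*(-1)) = 360*((-85/66 - 4)*(-1)) = 360*(-349/66*(-1)) = 360*(349/66) = 20940/11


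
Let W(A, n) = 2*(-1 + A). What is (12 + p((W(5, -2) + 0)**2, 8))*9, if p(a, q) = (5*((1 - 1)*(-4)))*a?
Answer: 108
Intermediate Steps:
W(A, n) = -2 + 2*A
p(a, q) = 0 (p(a, q) = (5*(0*(-4)))*a = (5*0)*a = 0*a = 0)
(12 + p((W(5, -2) + 0)**2, 8))*9 = (12 + 0)*9 = 12*9 = 108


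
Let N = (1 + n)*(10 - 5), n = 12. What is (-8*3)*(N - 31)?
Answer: -816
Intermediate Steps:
N = 65 (N = (1 + 12)*(10 - 5) = 13*5 = 65)
(-8*3)*(N - 31) = (-8*3)*(65 - 31) = -24*34 = -816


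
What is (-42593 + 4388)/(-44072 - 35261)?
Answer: 38205/79333 ≈ 0.48158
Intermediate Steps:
(-42593 + 4388)/(-44072 - 35261) = -38205/(-79333) = -38205*(-1/79333) = 38205/79333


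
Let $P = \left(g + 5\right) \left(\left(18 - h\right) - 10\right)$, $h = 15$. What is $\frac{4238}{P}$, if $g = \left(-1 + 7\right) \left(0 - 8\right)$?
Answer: $\frac{4238}{301} \approx 14.08$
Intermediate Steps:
$g = -48$ ($g = 6 \left(-8\right) = -48$)
$P = 301$ ($P = \left(-48 + 5\right) \left(\left(18 - 15\right) - 10\right) = - 43 \left(\left(18 - 15\right) - 10\right) = - 43 \left(3 - 10\right) = \left(-43\right) \left(-7\right) = 301$)
$\frac{4238}{P} = \frac{4238}{301}$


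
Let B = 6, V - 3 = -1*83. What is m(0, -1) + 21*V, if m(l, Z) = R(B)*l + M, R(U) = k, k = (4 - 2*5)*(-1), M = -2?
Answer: -1682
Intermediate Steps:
V = -80 (V = 3 - 1*83 = 3 - 83 = -80)
k = 6 (k = (4 - 10)*(-1) = -6*(-1) = 6)
R(U) = 6
m(l, Z) = -2 + 6*l (m(l, Z) = 6*l - 2 = -2 + 6*l)
m(0, -1) + 21*V = (-2 + 6*0) + 21*(-80) = (-2 + 0) - 1680 = -2 - 1680 = -1682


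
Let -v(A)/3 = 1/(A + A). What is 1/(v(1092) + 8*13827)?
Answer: 728/80528447 ≈ 9.0403e-6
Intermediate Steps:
v(A) = -3/(2*A) (v(A) = -3/(A + A) = -3*1/(2*A) = -3/(2*A))
1/(v(1092) + 8*13827) = 1/(-3/2/1092 + 8*13827) = 1/(-3/2*1/1092 + 110616) = 1/(-1/728 + 110616) = 1/(80528447/728) = 728/80528447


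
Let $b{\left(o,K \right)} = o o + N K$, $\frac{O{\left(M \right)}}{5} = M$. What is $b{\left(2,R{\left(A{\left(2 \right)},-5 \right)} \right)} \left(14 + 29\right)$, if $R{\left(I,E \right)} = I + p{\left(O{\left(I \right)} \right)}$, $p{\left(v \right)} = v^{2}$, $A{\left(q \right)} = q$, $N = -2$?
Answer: $-8600$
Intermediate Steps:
$O{\left(M \right)} = 5 M$
$R{\left(I,E \right)} = I + 25 I^{2}$ ($R{\left(I,E \right)} = I + \left(5 I\right)^{2} = I + 25 I^{2}$)
$b{\left(o,K \right)} = o^{2} - 2 K$ ($b{\left(o,K \right)} = o o - 2 K = o^{2} - 2 K$)
$b{\left(2,R{\left(A{\left(2 \right)},-5 \right)} \right)} \left(14 + 29\right) = \left(2^{2} - 2 \cdot 2 \left(1 + 25 \cdot 2\right)\right) \left(14 + 29\right) = \left(4 - 2 \cdot 2 \left(1 + 50\right)\right) 43 = \left(4 - 2 \cdot 2 \cdot 51\right) 43 = \left(4 - 204\right) 43 = \left(-200\right) 43 = -8600$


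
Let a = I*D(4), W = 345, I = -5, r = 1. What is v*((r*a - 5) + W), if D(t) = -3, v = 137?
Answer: 48635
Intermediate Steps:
a = 15 (a = -5*(-3) = 15)
v*((r*a - 5) + W) = 137*((1*15 - 5) + 345) = 137*((15 - 5) + 345) = 137*(10 + 345) = 137*355 = 48635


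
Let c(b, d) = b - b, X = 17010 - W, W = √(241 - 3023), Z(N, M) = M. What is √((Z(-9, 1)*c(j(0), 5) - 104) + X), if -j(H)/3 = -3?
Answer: √(16906 - I*√2782) ≈ 130.02 - 0.203*I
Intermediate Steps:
j(H) = 9 (j(H) = -3*(-3) = 9)
W = I*√2782 (W = √(-2782) = I*√2782 ≈ 52.745*I)
X = 17010 - I*√2782 ≈ 17010.0 - 52.745*I
c(b, d) = 0
√((Z(-9, 1)*c(j(0), 5) - 104) + X) = √((1*0 - 104) + (17010 - I*√2782)) = √((0 - 104) + (17010 - I*√2782)) = √(-104 + (17010 - I*√2782)) = √(16906 - I*√2782)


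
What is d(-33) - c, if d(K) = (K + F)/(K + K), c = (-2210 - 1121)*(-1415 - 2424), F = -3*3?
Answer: -140664792/11 ≈ -1.2788e+7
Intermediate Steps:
F = -9
c = 12787709 (c = -3331*(-3839) = 12787709)
d(K) = (-9 + K)/(2*K) (d(K) = (K - 9)/(K + K) = (-9 + K)/((2*K)) = (-9 + K)*(1/(2*K)) = (-9 + K)/(2*K))
d(-33) - c = (1/2)*(-9 - 33)/(-33) - 1*12787709 = (1/2)*(-1/33)*(-42) - 12787709 = 7/11 - 12787709 = -140664792/11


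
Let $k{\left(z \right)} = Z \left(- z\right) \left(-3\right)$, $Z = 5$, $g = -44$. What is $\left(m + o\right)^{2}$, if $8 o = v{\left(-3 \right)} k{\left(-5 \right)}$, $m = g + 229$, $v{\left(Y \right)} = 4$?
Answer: $\frac{87025}{4} \approx 21756.0$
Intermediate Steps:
$k{\left(z \right)} = 15 z$ ($k{\left(z \right)} = 5 \left(- z\right) \left(-3\right) = - 5 z \left(-3\right) = 15 z$)
$m = 185$ ($m = -44 + 229 = 185$)
$o = - \frac{75}{2}$ ($o = \frac{4 \cdot 15 \left(-5\right)}{8} = \frac{4 \left(-75\right)}{8} = \frac{1}{8} \left(-300\right) = - \frac{75}{2} \approx -37.5$)
$\left(m + o\right)^{2} = \left(185 - \frac{75}{2}\right)^{2} = \left(\frac{295}{2}\right)^{2} = \frac{87025}{4}$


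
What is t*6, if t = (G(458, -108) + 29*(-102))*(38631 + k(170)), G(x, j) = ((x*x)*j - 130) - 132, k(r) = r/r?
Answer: -5251881015744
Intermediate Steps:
k(r) = 1
G(x, j) = -262 + j*x² (G(x, j) = (x²*j - 130) - 132 = (j*x² - 130) - 132 = (-130 + j*x²) - 132 = -262 + j*x²)
t = -875313502624 (t = ((-262 - 108*458²) + 29*(-102))*(38631 + 1) = ((-262 - 108*209764) - 2958)*38632 = ((-262 - 22654512) - 2958)*38632 = (-22654774 - 2958)*38632 = -22657732*38632 = -875313502624)
t*6 = -875313502624*6 = -5251881015744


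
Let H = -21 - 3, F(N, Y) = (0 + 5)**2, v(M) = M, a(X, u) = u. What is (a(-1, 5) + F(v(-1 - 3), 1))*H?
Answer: -720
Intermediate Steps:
F(N, Y) = 25 (F(N, Y) = 5**2 = 25)
H = -24
(a(-1, 5) + F(v(-1 - 3), 1))*H = (5 + 25)*(-24) = 30*(-24) = -720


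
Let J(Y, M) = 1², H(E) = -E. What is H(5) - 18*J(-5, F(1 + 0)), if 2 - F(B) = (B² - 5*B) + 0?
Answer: -23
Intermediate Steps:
F(B) = 2 - B² + 5*B (F(B) = 2 - ((B² - 5*B) + 0) = 2 - (B² - 5*B) = 2 + (-B² + 5*B) = 2 - B² + 5*B)
J(Y, M) = 1
H(5) - 18*J(-5, F(1 + 0)) = -1*5 - 18*1 = -5 - 18 = -23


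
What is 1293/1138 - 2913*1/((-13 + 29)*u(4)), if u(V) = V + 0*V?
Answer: -1616121/36416 ≈ -44.379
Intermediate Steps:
u(V) = V (u(V) = V + 0 = V)
1293/1138 - 2913*1/((-13 + 29)*u(4)) = 1293/1138 - 2913*1/(4*(-13 + 29)) = 1293*(1/1138) - 2913/(16*4) = 1293/1138 - 2913/64 = -1616121/36416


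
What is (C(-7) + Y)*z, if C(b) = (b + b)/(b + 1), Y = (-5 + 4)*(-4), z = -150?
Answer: -950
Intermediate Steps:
Y = 4 (Y = -1*(-4) = 4)
C(b) = 2*b/(1 + b) (C(b) = (2*b)/(1 + b) = 2*b/(1 + b))
(C(-7) + Y)*z = (2*(-7)/(1 - 7) + 4)*(-150) = (2*(-7)/(-6) + 4)*(-150) = (2*(-7)*(-1/6) + 4)*(-150) = (7/3 + 4)*(-150) = (19/3)*(-150) = -950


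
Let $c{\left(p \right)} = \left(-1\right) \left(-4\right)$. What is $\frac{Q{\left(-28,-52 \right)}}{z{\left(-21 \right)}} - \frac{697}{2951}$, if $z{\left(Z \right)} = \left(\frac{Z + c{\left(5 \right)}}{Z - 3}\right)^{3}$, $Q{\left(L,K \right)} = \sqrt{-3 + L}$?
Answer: $- \frac{697}{2951} + \frac{13824 i \sqrt{31}}{4913} \approx -0.23619 + 15.666 i$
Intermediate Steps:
$c{\left(p \right)} = 4$
$z{\left(Z \right)} = \frac{\left(4 + Z\right)^{3}}{\left(-3 + Z\right)^{3}}$ ($z{\left(Z \right)} = \left(\frac{Z + 4}{Z - 3}\right)^{3} = \left(\frac{4 + Z}{-3 + Z}\right)^{3} = \frac{\left(4 + Z\right)^{3}}{\left(-3 + Z\right)^{3}}$)
$\frac{Q{\left(-28,-52 \right)}}{z{\left(-21 \right)}} - \frac{697}{2951} = \frac{\sqrt{-3 - 28}}{\frac{1}{\left(-3 - 21\right)^{3}} \left(4 - 21\right)^{3}} - \frac{697}{2951} = \frac{\sqrt{-31}}{\frac{1}{-13824} \left(-17\right)^{3}} - \frac{697}{2951} = \frac{i \sqrt{31}}{\left(- \frac{1}{13824}\right) \left(-4913\right)} - \frac{697}{2951} = \frac{i \sqrt{31}}{\frac{4913}{13824}} - \frac{697}{2951} = i \sqrt{31} \cdot \frac{13824}{4913} - \frac{697}{2951} = \frac{13824 i \sqrt{31}}{4913} - \frac{697}{2951} = - \frac{697}{2951} + \frac{13824 i \sqrt{31}}{4913}$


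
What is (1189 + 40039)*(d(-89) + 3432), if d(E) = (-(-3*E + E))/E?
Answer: 141576952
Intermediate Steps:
d(E) = 2 (d(E) = (-(-2)*E)/E = (2*E)/E = 2)
(1189 + 40039)*(d(-89) + 3432) = (1189 + 40039)*(2 + 3432) = 41228*3434 = 141576952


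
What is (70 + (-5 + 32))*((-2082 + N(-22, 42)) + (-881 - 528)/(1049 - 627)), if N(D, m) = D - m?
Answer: -87981037/422 ≈ -2.0849e+5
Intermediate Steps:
(70 + (-5 + 32))*((-2082 + N(-22, 42)) + (-881 - 528)/(1049 - 627)) = (70 + (-5 + 32))*((-2082 + (-22 - 1*42)) + (-881 - 528)/(1049 - 627)) = (70 + 27)*((-2082 + (-22 - 42)) - 1409/422) = 97*((-2082 - 64) - 1409*1/422) = 97*(-2146 - 1409/422) = 97*(-907021/422) = -87981037/422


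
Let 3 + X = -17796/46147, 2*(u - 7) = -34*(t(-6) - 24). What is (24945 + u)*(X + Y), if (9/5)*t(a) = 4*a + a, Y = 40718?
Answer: 144540492781370/138441 ≈ 1.0441e+9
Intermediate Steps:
t(a) = 25*a/9 (t(a) = 5*(4*a + a)/9 = 5*(5*a)/9 = 25*a/9)
u = 2095/3 (u = 7 + (-34*((25/9)*(-6) - 24))/2 = 7 + (-34*(-50/3 - 24))/2 = 7 + (-34*(-122/3))/2 = 7 + (½)*(4148/3) = 7 + 2074/3 = 2095/3 ≈ 698.33)
X = -156237/46147 (X = -3 - 17796/46147 = -156237/46147 ≈ -3.3856)
(24945 + u)*(X + Y) = (24945 + 2095/3)*(-156237/46147 + 40718) = (76930/3)*(1878857309/46147) = 144540492781370/138441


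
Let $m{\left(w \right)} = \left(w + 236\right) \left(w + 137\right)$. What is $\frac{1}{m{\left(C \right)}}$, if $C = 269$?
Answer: $\frac{1}{205030} \approx 4.8773 \cdot 10^{-6}$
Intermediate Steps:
$m{\left(w \right)} = \left(137 + w\right) \left(236 + w\right)$ ($m{\left(w \right)} = \left(236 + w\right) \left(137 + w\right) = \left(137 + w\right) \left(236 + w\right)$)
$\frac{1}{m{\left(C \right)}} = \frac{1}{32332 + 269^{2} + 373 \cdot 269} = \frac{1}{32332 + 72361 + 100337} = \frac{1}{205030}$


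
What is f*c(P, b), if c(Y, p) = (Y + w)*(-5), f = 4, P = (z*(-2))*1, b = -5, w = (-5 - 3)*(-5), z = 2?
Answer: -720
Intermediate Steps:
w = 40 (w = -8*(-5) = 40)
P = -4 (P = (2*(-2))*1 = -4*1 = -4)
c(Y, p) = -200 - 5*Y (c(Y, p) = (Y + 40)*(-5) = (40 + Y)*(-5) = -200 - 5*Y)
f*c(P, b) = 4*(-200 - 5*(-4)) = 4*(-200 + 20) = 4*(-180) = -720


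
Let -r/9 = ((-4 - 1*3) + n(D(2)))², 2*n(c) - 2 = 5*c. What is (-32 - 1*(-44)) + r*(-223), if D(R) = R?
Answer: 2019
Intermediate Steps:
n(c) = 1 + 5*c/2 (n(c) = 1 + (5*c)/2 = 1 + 5*c/2)
r = -9 (r = -9*((-4 - 1*3) + (1 + (5/2)*2))² = -9*((-4 - 3) + (1 + 5))² = -9*(-7 + 6)² = -9*(-1)² = -9*1 = -9)
(-32 - 1*(-44)) + r*(-223) = (-32 - 1*(-44)) - 9*(-223) = (-32 + 44) + 2007 = 12 + 2007 = 2019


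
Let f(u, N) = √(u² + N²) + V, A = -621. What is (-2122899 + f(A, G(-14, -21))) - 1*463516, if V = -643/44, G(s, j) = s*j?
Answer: -113802903/44 + 3*√52453 ≈ -2.5857e+6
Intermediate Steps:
G(s, j) = j*s
V = -643/44 (V = -643*1/44 = -643/44 ≈ -14.614)
f(u, N) = -643/44 + √(N² + u²) (f(u, N) = √(u² + N²) - 643/44 = √(N² + u²) - 643/44 = -643/44 + √(N² + u²))
(-2122899 + f(A, G(-14, -21))) - 1*463516 = (-2122899 + (-643/44 + √((-21*(-14))² + (-621)²))) - 1*463516 = (-2122899 + (-643/44 + √(294² + 385641))) - 463516 = (-2122899 + (-643/44 + √(86436 + 385641))) - 463516 = (-2122899 + (-643/44 + √472077)) - 463516 = (-2122899 + (-643/44 + 3*√52453)) - 463516 = (-93408199/44 + 3*√52453) - 463516 = -113802903/44 + 3*√52453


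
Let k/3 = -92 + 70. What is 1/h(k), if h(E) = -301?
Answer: -1/301 ≈ -0.0033223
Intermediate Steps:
k = -66 (k = 3*(-92 + 70) = 3*(-22) = -66)
1/h(k) = 1/(-301) = -1/301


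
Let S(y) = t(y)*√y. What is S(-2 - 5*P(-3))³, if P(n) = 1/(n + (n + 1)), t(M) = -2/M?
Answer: -8*I ≈ -8.0*I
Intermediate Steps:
P(n) = 1/(1 + 2*n) (P(n) = 1/(n + (1 + n)) = 1/(1 + 2*n))
S(y) = -2/√y (S(y) = (-2/y)*√y = -2/√y)
S(-2 - 5*P(-3))³ = (-2/√(-2 - 5/(1 + 2*(-3))))³ = (-2/√(-2 - 5/(1 - 6)))³ = (-2/√(-2 - 5/(-5)))³ = (-2/√(-2 - 5*(-⅕)))³ = (-2/√(-2 + 1))³ = (-(-2)*I)³ = (2*I)³ = -8*I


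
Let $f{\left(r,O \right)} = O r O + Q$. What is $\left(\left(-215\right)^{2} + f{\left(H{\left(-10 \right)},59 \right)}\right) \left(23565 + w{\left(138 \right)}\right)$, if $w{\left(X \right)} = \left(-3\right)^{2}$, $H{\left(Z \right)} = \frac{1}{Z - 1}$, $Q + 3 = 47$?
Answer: $\frac{11916138372}{11} \approx 1.0833 \cdot 10^{9}$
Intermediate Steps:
$Q = 44$ ($Q = -3 + 47 = 44$)
$H{\left(Z \right)} = \frac{1}{-1 + Z}$
$f{\left(r,O \right)} = 44 + r O^{2}$ ($f{\left(r,O \right)} = O r O + 44 = r O^{2} + 44 = 44 + r O^{2}$)
$w{\left(X \right)} = 9$
$\left(\left(-215\right)^{2} + f{\left(H{\left(-10 \right)},59 \right)}\right) \left(23565 + w{\left(138 \right)}\right) = \left(\left(-215\right)^{2} + \left(44 + \frac{59^{2}}{-1 - 10}\right)\right) \left(23565 + 9\right) = \left(46225 + \left(44 + \frac{1}{-11} \cdot 3481\right)\right) 23574 = \left(46225 + \left(44 - \frac{3481}{11}\right)\right) 23574 = \left(46225 - \frac{2997}{11}\right) 23574 = \frac{505478}{11} \cdot 23574 = \frac{11916138372}{11}$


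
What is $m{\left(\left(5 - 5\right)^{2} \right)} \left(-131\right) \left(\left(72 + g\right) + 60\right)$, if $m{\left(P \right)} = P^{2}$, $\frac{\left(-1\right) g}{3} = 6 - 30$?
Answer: $0$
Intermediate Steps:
$g = 72$ ($g = - 3 \left(6 - 30\right) = \left(-3\right) \left(-24\right) = 72$)
$m{\left(\left(5 - 5\right)^{2} \right)} \left(-131\right) \left(\left(72 + g\right) + 60\right) = \left(\left(5 - 5\right)^{2}\right)^{2} \left(-131\right) \left(\left(72 + 72\right) + 60\right) = \left(0^{2}\right)^{2} \left(-131\right) \left(144 + 60\right) = 0^{2} \left(-131\right) 204 = 0 \left(-131\right) 204 = 0 \cdot 204 = 0$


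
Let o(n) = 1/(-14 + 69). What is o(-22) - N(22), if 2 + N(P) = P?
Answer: -1099/55 ≈ -19.982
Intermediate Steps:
o(n) = 1/55
N(P) = -2 + P
o(-22) - N(22) = 1/55 - (-2 + 22) = 1/55 - 1*20 = 1/55 - 20 = -1099/55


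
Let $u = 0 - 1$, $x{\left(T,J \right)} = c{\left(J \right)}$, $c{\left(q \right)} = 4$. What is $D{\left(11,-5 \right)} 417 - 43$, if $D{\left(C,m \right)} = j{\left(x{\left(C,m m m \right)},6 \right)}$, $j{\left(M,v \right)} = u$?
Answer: $-460$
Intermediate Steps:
$x{\left(T,J \right)} = 4$
$u = -1$
$j{\left(M,v \right)} = -1$
$D{\left(C,m \right)} = -1$
$D{\left(11,-5 \right)} 417 - 43 = \left(-1\right) 417 - 43 = -417 - 43 = -460$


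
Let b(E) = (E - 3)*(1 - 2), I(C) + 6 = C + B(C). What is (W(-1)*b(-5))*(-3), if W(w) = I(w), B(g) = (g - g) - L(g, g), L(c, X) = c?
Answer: 144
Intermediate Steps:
B(g) = -g (B(g) = (g - g) - g = 0 - g = -g)
I(C) = -6 (I(C) = -6 + (C - C) = -6 + 0 = -6)
b(E) = 3 - E (b(E) = (-3 + E)*(-1) = 3 - E)
W(w) = -6
(W(-1)*b(-5))*(-3) = -6*(3 - 1*(-5))*(-3) = -6*(3 + 5)*(-3) = -6*8*(-3) = -48*(-3) = 144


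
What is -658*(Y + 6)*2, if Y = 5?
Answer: -14476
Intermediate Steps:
-658*(Y + 6)*2 = -658*(5 + 6)*2 = -7238*2 = -658*22 = -14476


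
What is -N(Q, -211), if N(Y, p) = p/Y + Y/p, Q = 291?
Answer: 129202/61401 ≈ 2.1042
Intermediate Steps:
N(Y, p) = Y/p + p/Y
-N(Q, -211) = -(291/(-211) - 211/291) = -(291*(-1/211) - 211*1/291) = -(-291/211 - 211/291) = -1*(-129202/61401) = 129202/61401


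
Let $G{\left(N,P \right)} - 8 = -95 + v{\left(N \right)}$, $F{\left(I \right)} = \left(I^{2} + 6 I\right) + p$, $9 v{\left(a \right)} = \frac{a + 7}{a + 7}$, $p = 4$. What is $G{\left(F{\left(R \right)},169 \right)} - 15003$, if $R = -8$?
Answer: $- \frac{135809}{9} \approx -15090.0$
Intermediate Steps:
$v{\left(a \right)} = \frac{1}{9}$ ($v{\left(a \right)} = \frac{\left(a + 7\right) \frac{1}{a + 7}}{9} = \frac{\left(7 + a\right) \frac{1}{7 + a}}{9} = \frac{1}{9} \cdot 1 = \frac{1}{9}$)
$F{\left(I \right)} = 4 + I^{2} + 6 I$ ($F{\left(I \right)} = \left(I^{2} + 6 I\right) + 4 = 4 + I^{2} + 6 I$)
$G{\left(N,P \right)} = - \frac{782}{9}$ ($G{\left(N,P \right)} = 8 + \left(-95 + \frac{1}{9}\right) = 8 - \frac{854}{9} = - \frac{782}{9}$)
$G{\left(F{\left(R \right)},169 \right)} - 15003 = - \frac{782}{9} - 15003 = - \frac{135809}{9}$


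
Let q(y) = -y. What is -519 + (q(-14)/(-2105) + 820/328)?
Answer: -2174493/4210 ≈ -516.51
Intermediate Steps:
-519 + (q(-14)/(-2105) + 820/328) = -519 + (-1*(-14)/(-2105) + 820/328) = -519 + (14*(-1/2105) + 820*(1/328)) = -519 + (-14/2105 + 5/2) = -519 + 10497/4210 = -2174493/4210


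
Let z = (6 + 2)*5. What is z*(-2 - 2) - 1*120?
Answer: -280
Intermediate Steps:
z = 40 (z = 8*5 = 40)
z*(-2 - 2) - 1*120 = 40*(-2 - 2) - 1*120 = 40*(-4) - 120 = -160 - 120 = -280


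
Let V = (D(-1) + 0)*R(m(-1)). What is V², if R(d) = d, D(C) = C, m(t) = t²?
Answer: 1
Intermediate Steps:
V = -1 (V = (-1 + 0)*(-1)² = -1*1 = -1)
V² = (-1)² = 1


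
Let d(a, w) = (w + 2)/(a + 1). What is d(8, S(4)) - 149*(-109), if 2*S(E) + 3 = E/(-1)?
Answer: 97445/6 ≈ 16241.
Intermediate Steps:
S(E) = -3/2 - E/2 (S(E) = -3/2 + (E/(-1))/2 = -3/2 + (E*(-1))/2 = -3/2 + (-E)/2 = -3/2 - E/2)
d(a, w) = (2 + w)/(1 + a)
d(8, S(4)) - 149*(-109) = (2 + (-3/2 - ½*4))/(1 + 8) - 149*(-109) = (2 + (-3/2 - 2))/9 + 16241 = (2 - 7/2)/9 + 16241 = (⅑)*(-3/2) + 16241 = -⅙ + 16241 = 97445/6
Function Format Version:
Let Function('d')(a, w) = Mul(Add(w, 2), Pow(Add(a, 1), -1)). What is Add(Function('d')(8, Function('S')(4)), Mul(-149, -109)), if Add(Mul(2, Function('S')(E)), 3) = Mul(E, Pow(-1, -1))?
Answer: Rational(97445, 6) ≈ 16241.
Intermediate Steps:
Function('S')(E) = Add(Rational(-3, 2), Mul(Rational(-1, 2), E)) (Function('S')(E) = Add(Rational(-3, 2), Mul(Rational(1, 2), Mul(E, Pow(-1, -1)))) = Add(Rational(-3, 2), Mul(Rational(1, 2), Mul(E, -1))) = Add(Rational(-3, 2), Mul(Rational(1, 2), Mul(-1, E))) = Add(Rational(-3, 2), Mul(Rational(-1, 2), E)))
Function('d')(a, w) = Mul(Pow(Add(1, a), -1), Add(2, w)) (Function('d')(a, w) = Mul(Add(2, w), Pow(Add(1, a), -1)) = Mul(Pow(Add(1, a), -1), Add(2, w)))
Add(Function('d')(8, Function('S')(4)), Mul(-149, -109)) = Add(Mul(Pow(Add(1, 8), -1), Add(2, Add(Rational(-3, 2), Mul(Rational(-1, 2), 4)))), Mul(-149, -109)) = Add(Mul(Pow(9, -1), Add(2, Add(Rational(-3, 2), -2))), 16241) = Add(Mul(Rational(1, 9), Add(2, Rational(-7, 2))), 16241) = Add(Mul(Rational(1, 9), Rational(-3, 2)), 16241) = Add(Rational(-1, 6), 16241) = Rational(97445, 6)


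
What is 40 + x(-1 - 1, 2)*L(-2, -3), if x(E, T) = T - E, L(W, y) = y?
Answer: 28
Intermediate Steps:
40 + x(-1 - 1, 2)*L(-2, -3) = 40 + (2 - (-1 - 1))*(-3) = 40 + (2 - 1*(-2))*(-3) = 40 + (2 + 2)*(-3) = 40 + 4*(-3) = 40 - 12 = 28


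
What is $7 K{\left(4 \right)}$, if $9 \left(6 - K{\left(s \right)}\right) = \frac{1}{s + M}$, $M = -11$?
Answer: $\frac{379}{9} \approx 42.111$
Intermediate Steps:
$K{\left(s \right)} = 6 - \frac{1}{9 \left(-11 + s\right)}$ ($K{\left(s \right)} = 6 - \frac{1}{9 \left(s - 11\right)} = 6 - \frac{1}{9 \left(-11 + s\right)}$)
$7 K{\left(4 \right)} = 7 \frac{-595 + 54 \cdot 4}{9 \left(-11 + 4\right)} = 7 \frac{-595 + 216}{9 \left(-7\right)} = 7 \cdot \frac{1}{9} \left(- \frac{1}{7}\right) \left(-379\right) = 7 \cdot \frac{379}{63} = \frac{379}{9}$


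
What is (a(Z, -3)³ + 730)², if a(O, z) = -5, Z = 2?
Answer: 366025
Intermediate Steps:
(a(Z, -3)³ + 730)² = ((-5)³ + 730)² = (-125 + 730)² = 605² = 366025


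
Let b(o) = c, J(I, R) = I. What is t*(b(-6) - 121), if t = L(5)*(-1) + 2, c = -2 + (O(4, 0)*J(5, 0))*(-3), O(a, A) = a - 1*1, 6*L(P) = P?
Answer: -196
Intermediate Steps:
L(P) = P/6
O(a, A) = -1 + a (O(a, A) = a - 1 = -1 + a)
c = -47 (c = -2 + ((-1 + 4)*5)*(-3) = -2 + (3*5)*(-3) = -2 + 15*(-3) = -2 - 45 = -47)
b(o) = -47
t = 7/6 (t = ((⅙)*5)*(-1) + 2 = (⅚)*(-1) + 2 = -⅚ + 2 = 7/6 ≈ 1.1667)
t*(b(-6) - 121) = 7*(-47 - 121)/6 = (7/6)*(-168) = -196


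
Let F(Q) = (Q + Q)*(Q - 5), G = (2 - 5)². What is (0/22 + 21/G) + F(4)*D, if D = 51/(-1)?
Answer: 1231/3 ≈ 410.33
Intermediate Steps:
G = 9 (G = (-3)² = 9)
F(Q) = 2*Q*(-5 + Q) (F(Q) = (2*Q)*(-5 + Q) = 2*Q*(-5 + Q))
D = -51 (D = 51*(-1) = -51)
(0/22 + 21/G) + F(4)*D = (0/22 + 21/9) + (2*4*(-5 + 4))*(-51) = (0*(1/22) + 21*(⅑)) + (2*4*(-1))*(-51) = (0 + 7/3) - 8*(-51) = 7/3 + 408 = 1231/3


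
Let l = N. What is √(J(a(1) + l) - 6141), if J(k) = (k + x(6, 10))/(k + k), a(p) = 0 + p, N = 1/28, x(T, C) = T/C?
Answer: I*√516391690/290 ≈ 78.359*I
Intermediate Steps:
N = 1/28 ≈ 0.035714
l = 1/28 ≈ 0.035714
a(p) = p
J(k) = (⅗ + k)/(2*k) (J(k) = (k + 6/10)/(k + k) = (k + 6*(⅒))/((2*k)) = (k + ⅗)*(1/(2*k)) = (⅗ + k)*(1/(2*k)) = (⅗ + k)/(2*k))
√(J(a(1) + l) - 6141) = √((3 + 5*(1 + 1/28))/(10*(1 + 1/28)) - 6141) = √((3 + 5*(29/28))/(10*(29/28)) - 6141) = √((⅒)*(28/29)*(3 + 145/28) - 6141) = √((⅒)*(28/29)*(229/28) - 6141) = √(229/290 - 6141) = √(-1780661/290) = I*√516391690/290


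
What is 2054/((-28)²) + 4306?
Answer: 1688979/392 ≈ 4308.6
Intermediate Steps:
2054/((-28)²) + 4306 = 2054/784 + 4306 = 2054*(1/784) + 4306 = 1027/392 + 4306 = 1688979/392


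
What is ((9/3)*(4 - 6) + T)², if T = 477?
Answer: 221841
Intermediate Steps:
((9/3)*(4 - 6) + T)² = ((9/3)*(4 - 6) + 477)² = ((9*(⅓))*(-2) + 477)² = (3*(-2) + 477)² = (-6 + 477)² = 471² = 221841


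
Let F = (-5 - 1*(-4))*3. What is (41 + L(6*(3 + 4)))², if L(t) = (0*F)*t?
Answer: 1681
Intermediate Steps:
F = -3 (F = (-5 + 4)*3 = -1*3 = -3)
L(t) = 0 (L(t) = (0*(-3))*t = 0*t = 0)
(41 + L(6*(3 + 4)))² = (41 + 0)² = 41² = 1681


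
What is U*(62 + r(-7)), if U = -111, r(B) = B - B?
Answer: -6882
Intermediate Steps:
r(B) = 0
U*(62 + r(-7)) = -111*(62 + 0) = -111*62 = -6882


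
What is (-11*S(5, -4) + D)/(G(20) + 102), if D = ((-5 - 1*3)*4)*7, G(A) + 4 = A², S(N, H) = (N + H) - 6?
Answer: -169/498 ≈ -0.33936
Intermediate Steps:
S(N, H) = -6 + H + N (S(N, H) = (H + N) - 6 = -6 + H + N)
G(A) = -4 + A²
D = -224 (D = ((-5 - 3)*4)*7 = -8*4*7 = -32*7 = -224)
(-11*S(5, -4) + D)/(G(20) + 102) = (-11*(-6 - 4 + 5) - 224)/((-4 + 20²) + 102) = (-11*(-5) - 224)/((-4 + 400) + 102) = (55 - 224)/(396 + 102) = -169/498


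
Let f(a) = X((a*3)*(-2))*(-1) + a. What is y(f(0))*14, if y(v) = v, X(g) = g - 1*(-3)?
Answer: -42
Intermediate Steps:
X(g) = 3 + g (X(g) = g + 3 = 3 + g)
f(a) = -3 + 7*a (f(a) = (3 + (a*3)*(-2))*(-1) + a = (3 + (3*a)*(-2))*(-1) + a = (3 - 6*a)*(-1) + a = (-3 + 6*a) + a = -3 + 7*a)
y(f(0))*14 = (-3 + 7*0)*14 = (-3 + 0)*14 = -3*14 = -42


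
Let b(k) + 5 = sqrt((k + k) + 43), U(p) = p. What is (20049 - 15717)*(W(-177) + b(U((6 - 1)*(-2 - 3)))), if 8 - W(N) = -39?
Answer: 181944 + 4332*I*sqrt(7) ≈ 1.8194e+5 + 11461.0*I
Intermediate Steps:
W(N) = 47 (W(N) = 8 - 1*(-39) = 8 + 39 = 47)
b(k) = -5 + sqrt(43 + 2*k) (b(k) = -5 + sqrt((k + k) + 43) = -5 + sqrt(2*k + 43) = -5 + sqrt(43 + 2*k))
(20049 - 15717)*(W(-177) + b(U((6 - 1)*(-2 - 3)))) = (20049 - 15717)*(47 + (-5 + sqrt(43 + 2*((6 - 1)*(-2 - 3))))) = 4332*(47 + (-5 + sqrt(43 + 2*(5*(-5))))) = 4332*(47 + (-5 + sqrt(43 + 2*(-25)))) = 4332*(47 + (-5 + sqrt(43 - 50))) = 4332*(47 + (-5 + sqrt(-7))) = 4332*(47 + (-5 + I*sqrt(7))) = 4332*(42 + I*sqrt(7)) = 181944 + 4332*I*sqrt(7)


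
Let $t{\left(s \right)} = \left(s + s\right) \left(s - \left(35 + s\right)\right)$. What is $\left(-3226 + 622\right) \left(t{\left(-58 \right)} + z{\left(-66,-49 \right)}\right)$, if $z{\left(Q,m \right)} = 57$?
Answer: $-10720668$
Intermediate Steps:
$t{\left(s \right)} = - 70 s$ ($t{\left(s \right)} = 2 s \left(-35\right) = - 70 s$)
$\left(-3226 + 622\right) \left(t{\left(-58 \right)} + z{\left(-66,-49 \right)}\right) = \left(-3226 + 622\right) \left(\left(-70\right) \left(-58\right) + 57\right) = - 2604 \left(4060 + 57\right) = \left(-2604\right) 4117 = -10720668$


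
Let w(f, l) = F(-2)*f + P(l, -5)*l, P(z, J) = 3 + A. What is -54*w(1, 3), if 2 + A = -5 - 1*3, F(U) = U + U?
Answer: 1350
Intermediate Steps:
F(U) = 2*U
A = -10 (A = -2 + (-5 - 1*3) = -2 + (-5 - 3) = -2 - 8 = -10)
P(z, J) = -7 (P(z, J) = 3 - 10 = -7)
w(f, l) = -7*l - 4*f (w(f, l) = (2*(-2))*f - 7*l = -4*f - 7*l = -7*l - 4*f)
-54*w(1, 3) = -54*(-7*3 - 4*1) = -54*(-21 - 4) = -54*(-25) = 1350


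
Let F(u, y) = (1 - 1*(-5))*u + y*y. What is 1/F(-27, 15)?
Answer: 1/63 ≈ 0.015873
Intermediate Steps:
F(u, y) = y² + 6*u (F(u, y) = (1 + 5)*u + y² = 6*u + y² = y² + 6*u)
1/F(-27, 15) = 1/(15² + 6*(-27)) = 1/(225 - 162) = 1/63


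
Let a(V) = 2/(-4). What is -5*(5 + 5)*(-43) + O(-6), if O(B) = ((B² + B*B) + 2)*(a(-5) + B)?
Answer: 1669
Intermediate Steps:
a(V) = -½ (a(V) = 2*(-¼) = -½)
O(B) = (2 + 2*B²)*(-½ + B) (O(B) = ((B² + B*B) + 2)*(-½ + B) = ((B² + B²) + 2)*(-½ + B) = (2*B² + 2)*(-½ + B) = (2 + 2*B²)*(-½ + B))
-5*(5 + 5)*(-43) + O(-6) = -5*(5 + 5)*(-43) + (-1 - 1*(-6)² + 2*(-6) + 2*(-6)³) = -5*10*(-43) + (-1 - 1*36 - 12 + 2*(-216)) = -50*(-43) + (-1 - 36 - 12 - 432) = 2150 - 481 = 1669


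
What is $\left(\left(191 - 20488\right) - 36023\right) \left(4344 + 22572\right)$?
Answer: $-1515909120$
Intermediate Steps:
$\left(\left(191 - 20488\right) - 36023\right) \left(4344 + 22572\right) = \left(\left(191 - 20488\right) - 36023\right) 26916 = \left(-20297 - 36023\right) 26916 = \left(-56320\right) 26916 = -1515909120$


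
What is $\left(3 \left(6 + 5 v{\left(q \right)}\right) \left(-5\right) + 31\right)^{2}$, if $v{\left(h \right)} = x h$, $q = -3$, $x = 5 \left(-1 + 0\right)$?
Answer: $1401856$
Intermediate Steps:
$x = -5$ ($x = 5 \left(-1\right) = -5$)
$v{\left(h \right)} = - 5 h$
$\left(3 \left(6 + 5 v{\left(q \right)}\right) \left(-5\right) + 31\right)^{2} = \left(3 \left(6 + 5 \left(\left(-5\right) \left(-3\right)\right)\right) \left(-5\right) + 31\right)^{2} = \left(3 \left(6 + 5 \cdot 15\right) \left(-5\right) + 31\right)^{2} = \left(3 \left(6 + 75\right) \left(-5\right) + 31\right)^{2} = \left(3 \cdot 81 \left(-5\right) + 31\right)^{2} = \left(243 \left(-5\right) + 31\right)^{2} = \left(-1215 + 31\right)^{2} = \left(-1184\right)^{2} = 1401856$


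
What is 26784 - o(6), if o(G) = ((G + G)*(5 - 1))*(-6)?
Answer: 27072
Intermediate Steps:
o(G) = -48*G (o(G) = ((2*G)*4)*(-6) = (8*G)*(-6) = -48*G)
26784 - o(6) = 26784 - (-48)*6 = 26784 - 1*(-288) = 26784 + 288 = 27072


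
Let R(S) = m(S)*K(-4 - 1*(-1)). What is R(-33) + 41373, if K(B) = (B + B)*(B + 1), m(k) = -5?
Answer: 41313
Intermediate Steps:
K(B) = 2*B*(1 + B) (K(B) = (2*B)*(1 + B) = 2*B*(1 + B))
R(S) = -60 (R(S) = -10*(-4 - 1*(-1))*(1 + (-4 - 1*(-1))) = -10*(-4 + 1)*(1 + (-4 + 1)) = -10*(-3)*(1 - 3) = -10*(-3)*(-2) = -5*12 = -60)
R(-33) + 41373 = -60 + 41373 = 41313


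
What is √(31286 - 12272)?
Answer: √19014 ≈ 137.89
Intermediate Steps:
√(31286 - 12272) = √19014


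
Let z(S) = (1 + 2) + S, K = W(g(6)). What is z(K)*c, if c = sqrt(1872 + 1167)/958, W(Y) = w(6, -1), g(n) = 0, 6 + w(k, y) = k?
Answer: 3*sqrt(3039)/958 ≈ 0.17263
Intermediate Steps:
w(k, y) = -6 + k
W(Y) = 0 (W(Y) = -6 + 6 = 0)
K = 0
z(S) = 3 + S
c = sqrt(3039)/958 (c = sqrt(3039)*(1/958) = sqrt(3039)/958 ≈ 0.057544)
z(K)*c = (3 + 0)*(sqrt(3039)/958) = 3*(sqrt(3039)/958) = 3*sqrt(3039)/958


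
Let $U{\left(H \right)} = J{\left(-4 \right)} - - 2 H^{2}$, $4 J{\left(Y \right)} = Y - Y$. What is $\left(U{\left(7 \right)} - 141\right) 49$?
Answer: $-2107$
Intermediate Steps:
$J{\left(Y \right)} = 0$ ($J{\left(Y \right)} = \frac{Y - Y}{4} = \frac{1}{4} \cdot 0 = 0$)
$U{\left(H \right)} = 2 H^{2}$ ($U{\left(H \right)} = 0 - - 2 H^{2} = 0 + 2 H^{2} = 2 H^{2}$)
$\left(U{\left(7 \right)} - 141\right) 49 = \left(2 \cdot 7^{2} - 141\right) 49 = \left(2 \cdot 49 - 141\right) 49 = \left(98 - 141\right) 49 = \left(-43\right) 49 = -2107$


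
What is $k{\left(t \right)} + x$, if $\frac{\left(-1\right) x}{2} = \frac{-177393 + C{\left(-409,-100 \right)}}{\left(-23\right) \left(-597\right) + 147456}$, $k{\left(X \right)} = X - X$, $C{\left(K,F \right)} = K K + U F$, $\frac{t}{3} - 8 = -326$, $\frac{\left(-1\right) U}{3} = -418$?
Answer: $\frac{20848}{12399} \approx 1.6814$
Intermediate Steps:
$U = 1254$ ($U = \left(-3\right) \left(-418\right) = 1254$)
$t = -954$ ($t = 24 + 3 \left(-326\right) = 24 - 978 = -954$)
$C{\left(K,F \right)} = K^{2} + 1254 F$ ($C{\left(K,F \right)} = K K + 1254 F = K^{2} + 1254 F$)
$k{\left(X \right)} = 0$
$x = \frac{20848}{12399}$ ($x = - 2 \frac{-177393 + \left(\left(-409\right)^{2} + 1254 \left(-100\right)\right)}{\left(-23\right) \left(-597\right) + 147456} = - 2 \frac{-177393 + \left(167281 - 125400\right)}{13731 + 147456} = - 2 \frac{-177393 + 41881}{161187} = - 2 \left(\left(-135512\right) \frac{1}{161187}\right) = \left(-2\right) \left(- \frac{10424}{12399}\right) = \frac{20848}{12399} \approx 1.6814$)
$k{\left(t \right)} + x = 0 + \frac{20848}{12399} = \frac{20848}{12399}$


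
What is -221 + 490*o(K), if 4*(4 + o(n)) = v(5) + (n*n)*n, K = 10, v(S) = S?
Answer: 241863/2 ≈ 1.2093e+5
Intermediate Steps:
o(n) = -11/4 + n³/4 (o(n) = -4 + (5 + (n*n)*n)/4 = -4 + (5 + n²*n)/4 = -4 + (5 + n³)/4 = -4 + (5/4 + n³/4) = -11/4 + n³/4)
-221 + 490*o(K) = -221 + 490*(-11/4 + (¼)*10³) = -221 + 490*(-11/4 + (¼)*1000) = -221 + 490*(-11/4 + 250) = -221 + 490*(989/4) = -221 + 242305/2 = 241863/2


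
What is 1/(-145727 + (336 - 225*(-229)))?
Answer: -1/93866 ≈ -1.0653e-5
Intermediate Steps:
1/(-145727 + (336 - 225*(-229))) = 1/(-145727 + (336 + 51525)) = 1/(-145727 + 51861) = 1/(-93866) = -1/93866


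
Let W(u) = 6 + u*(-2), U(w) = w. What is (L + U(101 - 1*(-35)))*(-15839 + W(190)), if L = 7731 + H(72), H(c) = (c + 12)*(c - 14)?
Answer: -206537407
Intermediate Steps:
W(u) = 6 - 2*u
H(c) = (-14 + c)*(12 + c) (H(c) = (12 + c)*(-14 + c) = (-14 + c)*(12 + c))
L = 12603 (L = 7731 + (-168 + 72² - 2*72) = 7731 + (-168 + 5184 - 144) = 7731 + 4872 = 12603)
(L + U(101 - 1*(-35)))*(-15839 + W(190)) = (12603 + (101 - 1*(-35)))*(-15839 + (6 - 2*190)) = (12603 + (101 + 35))*(-15839 + (6 - 380)) = (12603 + 136)*(-15839 - 374) = 12739*(-16213) = -206537407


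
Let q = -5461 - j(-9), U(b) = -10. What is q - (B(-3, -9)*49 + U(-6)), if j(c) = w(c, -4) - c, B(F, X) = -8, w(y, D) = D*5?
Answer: -5048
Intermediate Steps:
w(y, D) = 5*D
j(c) = -20 - c (j(c) = 5*(-4) - c = -20 - c)
q = -5450 (q = -5461 - (-20 - 1*(-9)) = -5461 - (-20 + 9) = -5461 - 1*(-11) = -5461 + 11 = -5450)
q - (B(-3, -9)*49 + U(-6)) = -5450 - (-8*49 - 10) = -5450 - (-392 - 10) = -5450 - 1*(-402) = -5450 + 402 = -5048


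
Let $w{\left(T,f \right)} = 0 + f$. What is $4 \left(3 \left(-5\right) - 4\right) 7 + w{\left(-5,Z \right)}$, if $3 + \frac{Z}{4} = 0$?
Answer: $-544$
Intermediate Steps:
$Z = -12$ ($Z = -12 + 4 \cdot 0 = -12 + 0 = -12$)
$w{\left(T,f \right)} = f$
$4 \left(3 \left(-5\right) - 4\right) 7 + w{\left(-5,Z \right)} = 4 \left(3 \left(-5\right) - 4\right) 7 - 12 = 4 \left(-15 - 4\right) 7 - 12 = 4 \left(-19\right) 7 - 12 = \left(-76\right) 7 - 12 = -532 - 12 = -544$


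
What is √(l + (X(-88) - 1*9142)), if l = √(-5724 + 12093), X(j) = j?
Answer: √(-9230 + √6369) ≈ 95.657*I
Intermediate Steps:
l = √6369 ≈ 79.806
√(l + (X(-88) - 1*9142)) = √(√6369 + (-88 - 1*9142)) = √(√6369 + (-88 - 9142)) = √(√6369 - 9230) = √(-9230 + √6369)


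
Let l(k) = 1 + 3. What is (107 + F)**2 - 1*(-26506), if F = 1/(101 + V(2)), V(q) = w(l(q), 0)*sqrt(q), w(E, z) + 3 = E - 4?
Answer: 3935906480576/103693489 + 6538092*sqrt(2)/103693489 ≈ 37957.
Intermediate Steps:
l(k) = 4
w(E, z) = -7 + E (w(E, z) = -3 + (E - 4) = -3 + (-4 + E) = -7 + E)
V(q) = -3*sqrt(q) (V(q) = (-7 + 4)*sqrt(q) = -3*sqrt(q))
F = 1/(101 - 3*sqrt(2)) ≈ 0.010335
(107 + F)**2 - 1*(-26506) = (107 + (101/10183 + 3*sqrt(2)/10183))**2 - 1*(-26506) = (1089682/10183 + 3*sqrt(2)/10183)**2 + 26506 = 26506 + (1089682/10183 + 3*sqrt(2)/10183)**2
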